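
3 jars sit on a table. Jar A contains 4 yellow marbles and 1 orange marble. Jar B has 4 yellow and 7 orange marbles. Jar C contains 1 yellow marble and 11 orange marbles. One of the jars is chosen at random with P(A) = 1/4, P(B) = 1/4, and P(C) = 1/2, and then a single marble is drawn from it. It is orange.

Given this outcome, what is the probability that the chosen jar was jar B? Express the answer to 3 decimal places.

Compute the likelihood of this draw for each case: P(data | jar A) = (1/5) = 0.2; P(data | jar B) = (7/11) = 0.63636; P(data | jar C) = (11/12) = 0.91667.
The prior-weighted likelihoods are 1/4 · 0.2 = 0.05, 1/4 · 0.63636 = 0.15909, 1/2 · 0.91667 = 0.45833; these sum to 0.66742.
So P(jar B | data) = (0.15909) / (0.66742) = 0.23837.

0.238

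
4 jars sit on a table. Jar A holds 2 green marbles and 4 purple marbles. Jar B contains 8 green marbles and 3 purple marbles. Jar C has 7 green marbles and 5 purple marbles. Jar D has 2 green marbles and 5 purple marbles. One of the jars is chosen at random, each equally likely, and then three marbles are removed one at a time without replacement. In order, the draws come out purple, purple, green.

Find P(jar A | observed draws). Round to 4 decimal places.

0.3670

Under each hypothesis, the probability of the observed sequence is: P(data | jar A) = (4/6)(3/5)(2/4) = 0.2; P(data | jar B) = (3/11)(2/10)(8/9) = 0.048485; P(data | jar C) = (5/12)(4/11)(7/10) = 0.10606; P(data | jar D) = (5/7)(4/6)(2/5) = 0.19048.
Multiplying each by its prior: 1/4 · 0.2 = 0.05, 1/4 · 0.048485 = 0.012121, 1/4 · 0.10606 = 0.026515, 1/4 · 0.19048 = 0.047619; summing to 0.13626.
So P(jar A | data) = (0.05) / (0.13626) = 0.36696.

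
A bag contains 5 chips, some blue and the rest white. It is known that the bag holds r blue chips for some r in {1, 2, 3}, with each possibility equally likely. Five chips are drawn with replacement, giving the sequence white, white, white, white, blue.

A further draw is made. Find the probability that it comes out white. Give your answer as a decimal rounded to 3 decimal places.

Compute the likelihood of the observed sequence for each case: P(data | r = 1) = (4/5)(4/5)(4/5)(4/5)(1/5) = 0.08192; P(data | r = 2) = (3/5)(3/5)(3/5)(3/5)(2/5) = 0.05184; P(data | r = 3) = (2/5)(2/5)(2/5)(2/5)(3/5) = 0.01536.
The prior-weighted likelihoods are 1/3 · 0.08192 = 0.027307, 1/3 · 0.05184 = 0.01728, 1/3 · 0.01536 = 0.00512; with total 0.049707.
Normalising, the posterior is P(r = 1 | data) = 0.54936, P(r = 2 | data) = 0.34764, P(r = 3 | data) = 0.103.
Averaging over the posterior, P(white next | data) = (4/5)(0.54936) + (3/5)(0.34764) + (2/5)(0.103) = 0.68927.

0.689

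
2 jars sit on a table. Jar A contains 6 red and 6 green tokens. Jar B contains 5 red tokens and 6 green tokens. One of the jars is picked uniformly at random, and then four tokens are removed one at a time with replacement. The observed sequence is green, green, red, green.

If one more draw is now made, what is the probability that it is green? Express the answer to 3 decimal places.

Under each hypothesis, the probability of the observed sequence is: P(data | jar A) = (6/12)(6/12)(6/12)(6/12) = 0.0625; P(data | jar B) = (6/11)(6/11)(5/11)(6/11) = 0.073765.
Weighting by the prior gives 1/2 · 0.0625 = 0.03125, 1/2 · 0.073765 = 0.036883; with total 0.068133.
The posterior is then P(jar A | data) = 0.45866, P(jar B | data) = 0.54134.
So P(green next | data) = Σ P(green next | H) P(H | data) = (1/2)(0.45866) + (6/11)(0.54134) = 0.52461.

0.525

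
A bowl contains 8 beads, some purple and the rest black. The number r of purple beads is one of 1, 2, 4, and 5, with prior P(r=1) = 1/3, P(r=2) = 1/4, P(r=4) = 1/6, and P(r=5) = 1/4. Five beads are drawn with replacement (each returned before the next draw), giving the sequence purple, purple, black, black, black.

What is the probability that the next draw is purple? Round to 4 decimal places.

Under each hypothesis, the probability of the observed sequence is: P(data | r = 1) = (1/8)(1/8)(7/8)(7/8)(7/8) = 0.010468; P(data | r = 2) = (2/8)(2/8)(6/8)(6/8)(6/8) = 0.026367; P(data | r = 4) = (4/8)(4/8)(4/8)(4/8)(4/8) = 0.03125; P(data | r = 5) = (5/8)(5/8)(3/8)(3/8)(3/8) = 0.020599.
The prior-weighted likelihoods are 1/3 · 0.010468 = 0.0034892, 1/4 · 0.026367 = 0.0065918, 1/6 · 0.03125 = 0.0052083, 1/4 · 0.020599 = 0.0051498; these sum to 0.020439.
Dividing through by the total gives posterior P(r = 1 | data) = 0.17071, P(r = 2 | data) = 0.32251, P(r = 4 | data) = 0.25482, P(r = 5 | data) = 0.25196.
So P(purple next | data) = Σ P(purple next | H) P(H | data) = (1/8)(0.17071) + (1/4)(0.32251) + (1/2)(0.25482) + (5/8)(0.25196) = 0.38685.

0.3869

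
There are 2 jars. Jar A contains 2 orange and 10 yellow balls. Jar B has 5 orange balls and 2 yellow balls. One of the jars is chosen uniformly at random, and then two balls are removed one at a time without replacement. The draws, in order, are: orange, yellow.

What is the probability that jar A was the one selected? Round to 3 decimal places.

0.389

For each hypothesis, P(data | H) works out to: P(data | jar A) = (2/12)(10/11) = 5/33; P(data | jar B) = (5/7)(2/6) = 5/21.
The prior-weighted likelihoods are 1/2 · 5/33 = 5/66, 1/2 · 5/21 = 5/42; these sum to 15/77.
Hence P(jar A | data) = (5/66) / (15/77) = 7/18.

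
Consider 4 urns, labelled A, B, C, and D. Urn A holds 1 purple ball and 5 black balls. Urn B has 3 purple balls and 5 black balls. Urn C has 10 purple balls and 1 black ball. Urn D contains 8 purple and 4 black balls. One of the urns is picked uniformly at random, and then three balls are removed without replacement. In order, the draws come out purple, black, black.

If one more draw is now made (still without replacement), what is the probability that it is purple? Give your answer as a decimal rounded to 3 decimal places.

Under each hypothesis, the probability of the observed sequence is: P(data | urn A) = (1/6)(5/5)(4/4) = 0.16667; P(data | urn B) = (3/8)(5/7)(4/6) = 0.17857; P(data | urn C) = (10/11)(1/10)(0/9) = 0; P(data | urn D) = (8/12)(4/11)(3/10) = 0.072727.
The prior-weighted likelihoods are 1/4 · 0.16667 = 0.041667, 1/4 · 0.17857 = 0.044643, 1/4 · 0 = 0, 1/4 · 0.072727 = 0.018182; summing to 0.10449.
Dividing through by the total gives posterior P(urn A | data) = 0.39876, P(urn B | data) = 0.42724, P(urn C | data) = 0, P(urn D | data) = 0.174.
So P(purple next | data) = Σ P(purple next | H) P(H | data) = (0)(0.39876) + (2/5)(0.42724) + (7/9)(0.174) = 0.30623.

0.306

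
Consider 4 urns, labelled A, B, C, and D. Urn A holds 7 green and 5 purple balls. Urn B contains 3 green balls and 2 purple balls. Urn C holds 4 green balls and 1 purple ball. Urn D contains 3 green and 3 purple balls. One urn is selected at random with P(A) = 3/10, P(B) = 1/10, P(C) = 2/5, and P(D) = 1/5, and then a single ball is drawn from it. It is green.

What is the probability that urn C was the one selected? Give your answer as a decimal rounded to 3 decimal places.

0.489

Compute the likelihood of this draw for each case: P(data | urn A) = (7/12) = 7/12; P(data | urn B) = (3/5) = 3/5; P(data | urn C) = (4/5) = 4/5; P(data | urn D) = (3/6) = 1/2.
The prior-weighted likelihoods are 3/10 · 7/12 = 7/40, 1/10 · 3/5 = 3/50, 2/5 · 4/5 = 8/25, 1/5 · 1/2 = 1/10; with total 131/200.
So P(urn C | data) = (8/25) / (131/200) = 64/131.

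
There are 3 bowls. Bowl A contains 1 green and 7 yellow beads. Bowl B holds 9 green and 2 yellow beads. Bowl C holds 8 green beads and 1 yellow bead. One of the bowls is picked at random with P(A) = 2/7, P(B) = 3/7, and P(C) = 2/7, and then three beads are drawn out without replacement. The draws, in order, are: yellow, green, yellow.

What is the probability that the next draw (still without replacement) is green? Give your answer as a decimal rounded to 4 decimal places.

0.1791

The likelihood of the observed sequence under each hypothesis: P(data | bowl A) = (7/8)(1/7)(6/6) = 0.125; P(data | bowl B) = (2/11)(9/10)(1/9) = 0.018182; P(data | bowl C) = (1/9)(8/8)(0/7) = 0.
Multiplying each by its prior: 2/7 · 0.125 = 0.035714, 3/7 · 0.018182 = 0.0077922, 2/7 · 0 = 0; with total 0.043506.
Dividing through by the total gives posterior P(bowl A | data) = 0.8209, P(bowl B | data) = 0.1791, P(bowl C | data) = 0.
The predictive probability is P(green next | data) = (0)(0.8209) + (1)(0.1791) = 0.1791.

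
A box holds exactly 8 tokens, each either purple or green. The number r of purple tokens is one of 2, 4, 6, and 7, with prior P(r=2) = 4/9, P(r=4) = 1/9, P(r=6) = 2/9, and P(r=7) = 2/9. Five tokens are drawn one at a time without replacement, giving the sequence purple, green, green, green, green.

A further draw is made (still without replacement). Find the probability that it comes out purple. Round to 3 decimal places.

0.355

The likelihood of the observed sequence under each hypothesis: P(data | r = 2) = (2/8)(6/7)(5/6)(4/5)(3/4) = 3/28; P(data | r = 4) = (4/8)(4/7)(3/6)(2/5)(1/4) = 1/70; P(data | r = 6) = (6/8)(2/7)(1/6)(0/5) = 0; P(data | r = 7) = (7/8)(1/7)(0/6) = 0.
The prior-weighted likelihoods are 4/9 · 3/28 = 1/21, 1/9 · 1/70 = 1/630, 2/9 · 0 = 0, 2/9 · 0 = 0; with total 31/630.
Normalising, the posterior is P(r = 2 | data) = 30/31, P(r = 4 | data) = 1/31, P(r = 6 | data) = 0, P(r = 7 | data) = 0.
So P(purple next | data) = Σ P(purple next | H) P(H | data) = (1/3)(30/31) + (1)(1/31) = 11/31.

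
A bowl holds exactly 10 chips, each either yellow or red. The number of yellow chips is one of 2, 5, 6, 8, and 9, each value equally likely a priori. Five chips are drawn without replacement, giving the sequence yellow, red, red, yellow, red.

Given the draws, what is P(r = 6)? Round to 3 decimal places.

The likelihood of the observed sequence under each hypothesis: P(data | r = 2) = (2/10)(8/9)(7/8)(1/7)(6/6) = 1/45; P(data | r = 5) = (5/10)(5/9)(4/8)(4/7)(3/6) = 5/126; P(data | r = 6) = (6/10)(4/9)(3/8)(5/7)(2/6) = 1/42; P(data | r = 8) = (8/10)(2/9)(1/8)(7/7)(0/6) = 0; P(data | r = 9) = (9/10)(1/9)(0/8) = 0.
The prior-weighted likelihoods are 1/5 · 1/45 = 1/225, 1/5 · 5/126 = 1/126, 1/5 · 1/42 = 1/210, 1/5 · 0 = 0, 1/5 · 0 = 0; summing to 3/175.
Hence P(r = 6 | data) = (1/210) / (3/175) = 5/18.

0.278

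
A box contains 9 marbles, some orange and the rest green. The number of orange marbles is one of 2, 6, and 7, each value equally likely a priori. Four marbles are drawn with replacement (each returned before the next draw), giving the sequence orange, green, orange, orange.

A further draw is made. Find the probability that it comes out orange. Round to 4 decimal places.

For each hypothesis, P(data | H) works out to: P(data | r = 2) = (2/9)(7/9)(2/9)(2/9) = 0.0085353; P(data | r = 6) = (6/9)(3/9)(6/9)(6/9) = 0.098765; P(data | r = 7) = (7/9)(2/9)(7/9)(7/9) = 0.10456.
Weighting by the prior gives 1/3 · 0.0085353 = 0.0028451, 1/3 · 0.098765 = 0.032922, 1/3 · 0.10456 = 0.034852; summing to 0.070619.
Normalising, the posterior is P(r = 2 | data) = 0.040288, P(r = 6 | data) = 0.46619, P(r = 7 | data) = 0.49353.
So P(orange next | data) = Σ P(orange next | H) P(H | data) = (2/9)(0.040288) + (2/3)(0.46619) + (7/9)(0.49353) = 0.7036.

0.7036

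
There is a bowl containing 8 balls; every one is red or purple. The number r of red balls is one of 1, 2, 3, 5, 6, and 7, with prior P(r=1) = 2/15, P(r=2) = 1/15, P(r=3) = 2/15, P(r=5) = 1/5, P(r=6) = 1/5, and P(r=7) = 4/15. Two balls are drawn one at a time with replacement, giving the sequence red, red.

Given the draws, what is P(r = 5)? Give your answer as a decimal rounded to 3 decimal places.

0.186

Compute the likelihood of the observed sequence for each case: P(data | r = 1) = (1/8)(1/8) = 1/64; P(data | r = 2) = (2/8)(2/8) = 1/16; P(data | r = 3) = (3/8)(3/8) = 9/64; P(data | r = 5) = (5/8)(5/8) = 25/64; P(data | r = 6) = (6/8)(6/8) = 9/16; P(data | r = 7) = (7/8)(7/8) = 49/64.
Weighting by the prior gives 2/15 · 1/64 = 1/480, 1/15 · 1/16 = 1/240, 2/15 · 9/64 = 3/160, 1/5 · 25/64 = 5/64, 1/5 · 9/16 = 9/80, 4/15 · 49/64 = 49/240; these sum to 403/960.
Therefore the posterior P(r = 5 | data) = (5/64) / (403/960) = 75/403.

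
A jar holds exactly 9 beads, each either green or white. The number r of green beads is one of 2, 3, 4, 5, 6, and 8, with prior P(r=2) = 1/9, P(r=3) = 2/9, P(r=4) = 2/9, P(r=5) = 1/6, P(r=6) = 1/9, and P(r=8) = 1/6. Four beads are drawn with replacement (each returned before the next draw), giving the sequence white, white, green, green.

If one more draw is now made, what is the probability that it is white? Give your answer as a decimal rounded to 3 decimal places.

Compute the likelihood of the observed sequence for each case: P(data | r = 2) = (7/9)(7/9)(2/9)(2/9) = 0.029873; P(data | r = 3) = (6/9)(6/9)(3/9)(3/9) = 0.049383; P(data | r = 4) = (5/9)(5/9)(4/9)(4/9) = 0.060966; P(data | r = 5) = (4/9)(4/9)(5/9)(5/9) = 0.060966; P(data | r = 6) = (3/9)(3/9)(6/9)(6/9) = 0.049383; P(data | r = 8) = (1/9)(1/9)(8/9)(8/9) = 0.0097546.
Multiplying each by its prior: 1/9 · 0.029873 = 0.0033193, 2/9 · 0.049383 = 0.010974, 2/9 · 0.060966 = 0.013548, 1/6 · 0.060966 = 0.010161, 1/9 · 0.049383 = 0.005487, 1/6 · 0.0097546 = 0.0016258; these sum to 0.045115.
Dividing through by the total gives posterior P(r = 2 | data) = 0.073574, P(r = 3 | data) = 0.24324, P(r = 4 | data) = 0.3003, P(r = 5 | data) = 0.22523, P(r = 6 | data) = 0.12162, P(r = 8 | data) = 0.036036.
Averaging over the posterior, P(white next | data) = (7/9)(0.073574) + (2/3)(0.24324) + (5/9)(0.3003) + (4/9)(0.22523) + (1/3)(0.12162) + (1/9)(0.036036) = 0.53086.

0.531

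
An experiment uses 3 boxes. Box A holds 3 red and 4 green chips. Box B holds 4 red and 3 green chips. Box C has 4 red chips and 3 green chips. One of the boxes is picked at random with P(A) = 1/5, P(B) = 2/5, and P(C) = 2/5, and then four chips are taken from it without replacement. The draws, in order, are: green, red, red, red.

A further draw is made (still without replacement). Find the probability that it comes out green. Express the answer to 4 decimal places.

0.6923

The likelihood of the observed sequence under each hypothesis: P(data | box A) = (4/7)(3/6)(2/5)(1/4) = 1/35; P(data | box B) = (3/7)(4/6)(3/5)(2/4) = 3/35; P(data | box C) = (3/7)(4/6)(3/5)(2/4) = 3/35.
Weighting by the prior gives 1/5 · 1/35 = 1/175, 2/5 · 3/35 = 6/175, 2/5 · 3/35 = 6/175; with total 13/175.
Dividing through by the total gives posterior P(box A | data) = 1/13, P(box B | data) = 6/13, P(box C | data) = 6/13.
Averaging over the posterior, P(green next | data) = (1)(1/13) + (2/3)(6/13) + (2/3)(6/13) = 9/13.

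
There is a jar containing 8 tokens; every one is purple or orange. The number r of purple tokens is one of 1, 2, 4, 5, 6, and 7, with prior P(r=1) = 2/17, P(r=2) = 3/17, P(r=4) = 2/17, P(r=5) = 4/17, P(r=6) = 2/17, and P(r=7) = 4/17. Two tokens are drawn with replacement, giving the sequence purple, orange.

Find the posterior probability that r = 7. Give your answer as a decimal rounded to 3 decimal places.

0.144

The likelihood of the observed sequence under each hypothesis: P(data | r = 1) = (1/8)(7/8) = 7/64; P(data | r = 2) = (2/8)(6/8) = 3/16; P(data | r = 4) = (4/8)(4/8) = 1/4; P(data | r = 5) = (5/8)(3/8) = 15/64; P(data | r = 6) = (6/8)(2/8) = 3/16; P(data | r = 7) = (7/8)(1/8) = 7/64.
Multiplying each by its prior: 2/17 · 7/64 = 7/544, 3/17 · 3/16 = 9/272, 2/17 · 1/4 = 1/34, 4/17 · 15/64 = 15/272, 2/17 · 3/16 = 3/136, 4/17 · 7/64 = 7/272; with total 97/544.
By Bayes' rule, P(r = 7 | data) = (7/272) / (97/544) = 14/97.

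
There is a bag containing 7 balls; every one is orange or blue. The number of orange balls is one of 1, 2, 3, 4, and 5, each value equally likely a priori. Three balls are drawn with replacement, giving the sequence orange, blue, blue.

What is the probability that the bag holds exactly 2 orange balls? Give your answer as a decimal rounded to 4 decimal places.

Under each hypothesis, the probability of the observed sequence is: P(data | r = 1) = (1/7)(6/7)(6/7) = 0.10496; P(data | r = 2) = (2/7)(5/7)(5/7) = 0.14577; P(data | r = 3) = (3/7)(4/7)(4/7) = 0.13994; P(data | r = 4) = (4/7)(3/7)(3/7) = 0.10496; P(data | r = 5) = (5/7)(2/7)(2/7) = 0.058309.
The prior-weighted likelihoods are 1/5 · 0.10496 = 0.020991, 1/5 · 0.14577 = 0.029155, 1/5 · 0.13994 = 0.027988, 1/5 · 0.10496 = 0.020991, 1/5 · 0.058309 = 0.011662; with total 0.11079.
Therefore the posterior P(r = 2 | data) = (0.029155) / (0.11079) = 0.26316.

0.2632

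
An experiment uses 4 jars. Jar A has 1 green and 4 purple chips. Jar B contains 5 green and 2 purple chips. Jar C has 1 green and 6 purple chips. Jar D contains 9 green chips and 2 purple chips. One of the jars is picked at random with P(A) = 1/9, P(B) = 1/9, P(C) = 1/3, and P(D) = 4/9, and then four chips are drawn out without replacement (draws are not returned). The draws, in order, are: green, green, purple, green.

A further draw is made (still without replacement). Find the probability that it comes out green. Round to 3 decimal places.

For each hypothesis, P(data | H) works out to: P(data | jar A) = (1/5)(0/4) = 0; P(data | jar B) = (5/7)(4/6)(2/5)(3/4) = 0.14286; P(data | jar C) = (1/7)(0/6) = 0; P(data | jar D) = (9/11)(8/10)(2/9)(7/8) = 0.12727.
Multiplying each by its prior: 1/9 · 0 = 0, 1/9 · 0.14286 = 0.015873, 1/3 · 0 = 0, 4/9 · 0.12727 = 0.056566; these sum to 0.072439.
Dividing through by the total gives posterior P(jar A | data) = 0, P(jar B | data) = 0.21912, P(jar C | data) = 0, P(jar D | data) = 0.78088.
Averaging over the posterior, P(green next | data) = (2/3)(0.21912) + (6/7)(0.78088) = 0.81541.

0.815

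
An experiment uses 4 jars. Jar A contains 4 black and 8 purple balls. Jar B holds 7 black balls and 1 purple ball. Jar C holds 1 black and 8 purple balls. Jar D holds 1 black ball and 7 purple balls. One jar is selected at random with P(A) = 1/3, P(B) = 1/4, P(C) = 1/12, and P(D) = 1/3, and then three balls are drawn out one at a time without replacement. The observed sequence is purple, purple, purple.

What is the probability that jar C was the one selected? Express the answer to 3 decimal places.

For each hypothesis, P(data | H) works out to: P(data | jar A) = (8/12)(7/11)(6/10) = 0.25455; P(data | jar B) = (1/8)(0/7) = 0; P(data | jar C) = (8/9)(7/8)(6/7) = 0.66667; P(data | jar D) = (7/8)(6/7)(5/6) = 0.625.
Weighting by the prior gives 1/3 · 0.25455 = 0.084848, 1/4 · 0 = 0, 1/12 · 0.66667 = 0.055556, 1/3 · 0.625 = 0.20833; these sum to 0.34874.
Therefore the posterior P(jar C | data) = (0.055556) / (0.34874) = 0.1593.

0.159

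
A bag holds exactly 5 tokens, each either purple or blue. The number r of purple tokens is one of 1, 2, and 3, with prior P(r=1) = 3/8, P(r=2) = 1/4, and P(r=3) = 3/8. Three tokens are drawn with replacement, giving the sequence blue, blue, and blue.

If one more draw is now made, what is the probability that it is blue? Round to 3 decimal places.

0.724

For each hypothesis, P(data | H) works out to: P(data | r = 1) = (4/5)(4/5)(4/5) = 64/125; P(data | r = 2) = (3/5)(3/5)(3/5) = 27/125; P(data | r = 3) = (2/5)(2/5)(2/5) = 8/125.
Multiplying each by its prior: 3/8 · 64/125 = 24/125, 1/4 · 27/125 = 27/500, 3/8 · 8/125 = 3/125; summing to 27/100.
Normalising, the posterior is P(r = 1 | data) = 32/45, P(r = 2 | data) = 1/5, P(r = 3 | data) = 4/45.
So P(blue next | data) = Σ P(blue next | H) P(H | data) = (4/5)(32/45) + (3/5)(1/5) + (2/5)(4/45) = 163/225.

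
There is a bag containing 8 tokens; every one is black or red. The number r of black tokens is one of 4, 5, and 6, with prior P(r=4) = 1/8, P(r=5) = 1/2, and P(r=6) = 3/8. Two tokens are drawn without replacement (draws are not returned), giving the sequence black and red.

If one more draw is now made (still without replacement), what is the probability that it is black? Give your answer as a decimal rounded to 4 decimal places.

Compute the likelihood of the observed sequence for each case: P(data | r = 4) = (4/8)(4/7) = 2/7; P(data | r = 5) = (5/8)(3/7) = 15/56; P(data | r = 6) = (6/8)(2/7) = 3/14.
Weighting by the prior gives 1/8 · 2/7 = 1/28, 1/2 · 15/56 = 15/112, 3/8 · 3/14 = 9/112; summing to 1/4.
Normalising, the posterior is P(r = 4 | data) = 1/7, P(r = 5 | data) = 15/28, P(r = 6 | data) = 9/28.
The predictive probability is P(black next | data) = (1/2)(1/7) + (2/3)(15/28) + (5/6)(9/28) = 39/56.

0.6964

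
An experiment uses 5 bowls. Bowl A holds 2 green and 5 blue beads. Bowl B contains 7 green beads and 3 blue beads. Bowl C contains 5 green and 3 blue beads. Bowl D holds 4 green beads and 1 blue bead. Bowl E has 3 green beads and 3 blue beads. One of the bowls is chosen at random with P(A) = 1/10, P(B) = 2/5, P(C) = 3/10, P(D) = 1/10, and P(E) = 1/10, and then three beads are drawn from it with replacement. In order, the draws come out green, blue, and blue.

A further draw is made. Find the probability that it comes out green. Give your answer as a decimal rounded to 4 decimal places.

The likelihood of the observed sequence under each hypothesis: P(data | bowl A) = (2/7)(5/7)(5/7) = 0.14577; P(data | bowl B) = (7/10)(3/10)(3/10) = 0.063; P(data | bowl C) = (5/8)(3/8)(3/8) = 0.087891; P(data | bowl D) = (4/5)(1/5)(1/5) = 0.032; P(data | bowl E) = (3/6)(3/6)(3/6) = 0.125.
Multiplying each by its prior: 1/10 · 0.14577 = 0.014577, 2/5 · 0.063 = 0.0252, 3/10 · 0.087891 = 0.026367, 1/10 · 0.032 = 0.0032, 1/10 · 0.125 = 0.0125; these sum to 0.081844.
Dividing through by the total gives posterior P(bowl A | data) = 0.17811, P(bowl B | data) = 0.3079, P(bowl C | data) = 0.32216, P(bowl D | data) = 0.039099, P(bowl E | data) = 0.15273.
The predictive probability is P(green next | data) = (2/7)(0.17811) + (7/10)(0.3079) + (5/8)(0.32216) + (4/5)(0.039099) + (1/2)(0.15273) = 0.57541.

0.5754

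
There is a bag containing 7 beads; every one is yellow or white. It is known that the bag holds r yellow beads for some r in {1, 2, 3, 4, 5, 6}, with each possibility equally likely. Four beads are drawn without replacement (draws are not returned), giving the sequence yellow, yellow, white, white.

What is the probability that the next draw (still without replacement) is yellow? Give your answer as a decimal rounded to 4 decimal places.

The likelihood of the observed sequence under each hypothesis: P(data | r = 1) = (1/7)(0/6) = 0; P(data | r = 2) = (2/7)(1/6)(5/5)(4/4) = 1/21; P(data | r = 3) = (3/7)(2/6)(4/5)(3/4) = 3/35; P(data | r = 4) = (4/7)(3/6)(3/5)(2/4) = 3/35; P(data | r = 5) = (5/7)(4/6)(2/5)(1/4) = 1/21; P(data | r = 6) = (6/7)(5/6)(1/5)(0/4) = 0.
Weighting by the prior gives 1/6 · 0 = 0, 1/6 · 1/21 = 1/126, 1/6 · 3/35 = 1/70, 1/6 · 3/35 = 1/70, 1/6 · 1/21 = 1/126, 1/6 · 0 = 0; these sum to 2/45.
The posterior is then P(r = 1 | data) = 0, P(r = 2 | data) = 5/28, P(r = 3 | data) = 9/28, P(r = 4 | data) = 9/28, P(r = 5 | data) = 5/28, P(r = 6 | data) = 0.
The predictive probability is P(yellow next | data) = (0)(5/28) + (1/3)(9/28) + (2/3)(9/28) + (1)(5/28) = 1/2.

0.5000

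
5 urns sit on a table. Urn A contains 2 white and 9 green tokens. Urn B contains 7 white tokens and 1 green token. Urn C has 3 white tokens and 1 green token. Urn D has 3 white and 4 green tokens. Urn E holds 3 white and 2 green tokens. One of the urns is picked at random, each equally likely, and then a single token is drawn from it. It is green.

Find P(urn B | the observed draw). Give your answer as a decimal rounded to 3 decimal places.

The likelihood of this draw under each hypothesis: P(data | urn A) = (9/11) = 0.81818; P(data | urn B) = (1/8) = 0.125; P(data | urn C) = (1/4) = 0.25; P(data | urn D) = (4/7) = 0.57143; P(data | urn E) = (2/5) = 0.4.
Multiplying each by its prior: 1/5 · 0.81818 = 0.16364, 1/5 · 0.125 = 0.025, 1/5 · 0.25 = 0.05, 1/5 · 0.57143 = 0.11429, 1/5 · 0.4 = 0.08; summing to 0.43292.
So P(urn B | data) = (0.025) / (0.43292) = 0.057747.

0.058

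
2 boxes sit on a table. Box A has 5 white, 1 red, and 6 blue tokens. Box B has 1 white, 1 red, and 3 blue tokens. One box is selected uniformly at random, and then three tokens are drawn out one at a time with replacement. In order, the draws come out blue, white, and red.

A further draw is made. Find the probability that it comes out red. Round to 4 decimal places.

0.1510

Under each hypothesis, the probability of the observed sequence is: P(data | box A) = (6/12)(5/12)(1/12) = 0.017361; P(data | box B) = (3/5)(1/5)(1/5) = 0.024.
The prior-weighted likelihoods are 1/2 · 0.017361 = 0.0086806, 1/2 · 0.024 = 0.012; with total 0.020681.
Normalising, the posterior is P(box A | data) = 0.41974, P(box B | data) = 0.58026.
Averaging over the posterior, P(red next | data) = (1/12)(0.41974) + (1/5)(0.58026) = 0.15103.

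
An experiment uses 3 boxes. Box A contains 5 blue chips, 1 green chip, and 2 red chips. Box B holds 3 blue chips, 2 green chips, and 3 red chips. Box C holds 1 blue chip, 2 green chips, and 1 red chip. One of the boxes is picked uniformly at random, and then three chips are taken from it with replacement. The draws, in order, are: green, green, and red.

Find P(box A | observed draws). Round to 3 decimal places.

0.043

The likelihood of the observed sequence under each hypothesis: P(data | box A) = (1/8)(1/8)(2/8) = 1/256; P(data | box B) = (2/8)(2/8)(3/8) = 3/128; P(data | box C) = (2/4)(2/4)(1/4) = 1/16.
Multiplying each by its prior: 1/3 · 1/256 = 1/768, 1/3 · 3/128 = 1/128, 1/3 · 1/16 = 1/48; these sum to 23/768.
Therefore the posterior P(box A | data) = (1/768) / (23/768) = 1/23.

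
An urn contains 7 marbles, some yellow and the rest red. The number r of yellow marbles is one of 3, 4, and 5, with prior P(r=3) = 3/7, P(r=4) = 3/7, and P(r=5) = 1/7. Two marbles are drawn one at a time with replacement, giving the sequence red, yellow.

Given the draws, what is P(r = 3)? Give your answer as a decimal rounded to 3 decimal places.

Under each hypothesis, the probability of the observed sequence is: P(data | r = 3) = (4/7)(3/7) = 12/49; P(data | r = 4) = (3/7)(4/7) = 12/49; P(data | r = 5) = (2/7)(5/7) = 10/49.
Weighting by the prior gives 3/7 · 12/49 = 36/343, 3/7 · 12/49 = 36/343, 1/7 · 10/49 = 10/343; with total 82/343.
So P(r = 3 | data) = (36/343) / (82/343) = 18/41.

0.439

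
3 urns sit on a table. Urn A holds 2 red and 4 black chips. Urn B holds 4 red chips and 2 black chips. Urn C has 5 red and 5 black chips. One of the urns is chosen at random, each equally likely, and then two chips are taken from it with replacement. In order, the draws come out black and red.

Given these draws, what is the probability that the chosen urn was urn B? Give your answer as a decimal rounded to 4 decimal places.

Compute the likelihood of the observed sequence for each case: P(data | urn A) = (4/6)(2/6) = 2/9; P(data | urn B) = (2/6)(4/6) = 2/9; P(data | urn C) = (5/10)(5/10) = 1/4.
Weighting by the prior gives 1/3 · 2/9 = 2/27, 1/3 · 2/9 = 2/27, 1/3 · 1/4 = 1/12; these sum to 25/108.
By Bayes' rule, P(urn B | data) = (2/27) / (25/108) = 8/25.

0.3200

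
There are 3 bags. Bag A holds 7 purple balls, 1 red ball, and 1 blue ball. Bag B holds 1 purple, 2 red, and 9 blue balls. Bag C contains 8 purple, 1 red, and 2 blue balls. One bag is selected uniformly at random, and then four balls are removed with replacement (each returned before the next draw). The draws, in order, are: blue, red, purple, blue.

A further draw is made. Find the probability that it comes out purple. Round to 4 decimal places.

0.2775

Under each hypothesis, the probability of the observed sequence is: P(data | bag A) = (1/9)(1/9)(7/9)(1/9) = 0.0010669; P(data | bag B) = (9/12)(2/12)(1/12)(9/12) = 0.0078125; P(data | bag C) = (2/11)(1/11)(8/11)(2/11) = 0.0021856.
Multiplying each by its prior: 1/3 · 0.0010669 = 0.00035564, 1/3 · 0.0078125 = 0.0026042, 1/3 · 0.0021856 = 0.00072855; these sum to 0.0036884.
Dividing through by the total gives posterior P(bag A | data) = 0.096422, P(bag B | data) = 0.70605, P(bag C | data) = 0.19753.
Averaging over the posterior, P(purple next | data) = (7/9)(0.096422) + (1/12)(0.70605) + (8/11)(0.19753) = 0.27749.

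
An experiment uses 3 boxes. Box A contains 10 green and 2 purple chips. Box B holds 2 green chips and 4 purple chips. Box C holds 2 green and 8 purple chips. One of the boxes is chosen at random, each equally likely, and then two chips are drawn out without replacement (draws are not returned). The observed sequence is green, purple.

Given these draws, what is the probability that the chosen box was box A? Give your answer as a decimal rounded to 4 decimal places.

The likelihood of the observed sequence under each hypothesis: P(data | box A) = (10/12)(2/11) = 5/33; P(data | box B) = (2/6)(4/5) = 4/15; P(data | box C) = (2/10)(8/9) = 8/45.
Weighting by the prior gives 1/3 · 5/33 = 5/99, 1/3 · 4/15 = 4/45, 1/3 · 8/45 = 8/135; with total 59/297.
So P(box A | data) = (5/99) / (59/297) = 15/59.

0.2542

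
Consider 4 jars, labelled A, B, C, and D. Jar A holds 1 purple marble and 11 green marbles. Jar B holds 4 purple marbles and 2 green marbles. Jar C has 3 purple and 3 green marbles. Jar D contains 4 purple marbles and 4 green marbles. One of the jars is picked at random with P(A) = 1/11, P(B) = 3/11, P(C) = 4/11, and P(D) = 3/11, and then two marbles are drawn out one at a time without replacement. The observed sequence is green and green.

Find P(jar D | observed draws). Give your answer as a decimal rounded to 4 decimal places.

Under each hypothesis, the probability of the observed sequence is: P(data | jar A) = (11/12)(10/11) = 5/6; P(data | jar B) = (2/6)(1/5) = 1/15; P(data | jar C) = (3/6)(2/5) = 1/5; P(data | jar D) = (4/8)(3/7) = 3/14.
The prior-weighted likelihoods are 1/11 · 5/6 = 5/66, 3/11 · 1/15 = 1/55, 4/11 · 1/5 = 4/55, 3/11 · 3/14 = 9/154; these sum to 52/231.
By Bayes' rule, P(jar D | data) = (9/154) / (52/231) = 27/104.

0.2596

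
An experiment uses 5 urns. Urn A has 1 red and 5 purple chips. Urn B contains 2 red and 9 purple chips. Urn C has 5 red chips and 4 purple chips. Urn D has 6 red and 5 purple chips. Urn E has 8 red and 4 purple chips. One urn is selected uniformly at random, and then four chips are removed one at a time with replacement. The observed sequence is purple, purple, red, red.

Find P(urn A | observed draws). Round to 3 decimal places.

0.090

The likelihood of the observed sequence under each hypothesis: P(data | urn A) = (5/6)(5/6)(1/6)(1/6) = 0.01929; P(data | urn B) = (9/11)(9/11)(2/11)(2/11) = 0.02213; P(data | urn C) = (4/9)(4/9)(5/9)(5/9) = 0.060966; P(data | urn D) = (5/11)(5/11)(6/11)(6/11) = 0.061471; P(data | urn E) = (4/12)(4/12)(8/12)(8/12) = 0.049383.
The prior-weighted likelihoods are 1/5 · 0.01929 = 0.003858, 1/5 · 0.02213 = 0.0044259, 1/5 · 0.060966 = 0.012193, 1/5 · 0.061471 = 0.012294, 1/5 · 0.049383 = 0.0098765; these sum to 0.042648.
Hence P(urn A | data) = (0.003858) / (0.042648) = 0.090462.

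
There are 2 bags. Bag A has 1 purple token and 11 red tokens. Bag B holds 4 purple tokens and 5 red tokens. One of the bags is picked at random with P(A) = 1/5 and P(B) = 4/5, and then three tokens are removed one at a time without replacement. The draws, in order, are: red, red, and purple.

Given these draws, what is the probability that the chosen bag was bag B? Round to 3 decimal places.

Compute the likelihood of the observed sequence for each case: P(data | bag A) = (11/12)(10/11)(1/10) = 0.083333; P(data | bag B) = (5/9)(4/8)(4/7) = 0.15873.
The prior-weighted likelihoods are 1/5 · 0.083333 = 0.016667, 4/5 · 0.15873 = 0.12698; with total 0.14365.
Therefore the posterior P(bag B | data) = (0.12698) / (0.14365) = 0.88398.

0.884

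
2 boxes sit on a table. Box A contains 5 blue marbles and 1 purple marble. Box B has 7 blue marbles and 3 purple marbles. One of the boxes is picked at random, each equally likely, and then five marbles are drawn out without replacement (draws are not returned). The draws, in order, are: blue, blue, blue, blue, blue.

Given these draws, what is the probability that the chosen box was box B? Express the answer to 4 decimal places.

Under each hypothesis, the probability of the observed sequence is: P(data | box A) = (5/6)(4/5)(3/4)(2/3)(1/2) = 1/6; P(data | box B) = (7/10)(6/9)(5/8)(4/7)(3/6) = 1/12.
Weighting by the prior gives 1/2 · 1/6 = 1/12, 1/2 · 1/12 = 1/24; with total 1/8.
So P(box B | data) = (1/24) / (1/8) = 1/3.

0.3333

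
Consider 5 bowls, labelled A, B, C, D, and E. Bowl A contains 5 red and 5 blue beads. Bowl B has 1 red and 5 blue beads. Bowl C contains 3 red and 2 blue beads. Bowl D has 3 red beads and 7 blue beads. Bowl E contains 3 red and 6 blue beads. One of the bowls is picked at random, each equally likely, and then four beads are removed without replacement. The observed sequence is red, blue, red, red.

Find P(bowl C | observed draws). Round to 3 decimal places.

For each hypothesis, P(data | H) works out to: P(data | bowl A) = (5/10)(5/9)(4/8)(3/7) = 0.059524; P(data | bowl B) = (1/6)(5/5)(0/4) = 0; P(data | bowl C) = (3/5)(2/4)(2/3)(1/2) = 0.1; P(data | bowl D) = (3/10)(7/9)(2/8)(1/7) = 0.0083333; P(data | bowl E) = (3/9)(6/8)(2/7)(1/6) = 0.011905.
The prior-weighted likelihoods are 1/5 · 0.059524 = 0.011905, 1/5 · 0 = 0, 1/5 · 0.1 = 0.02, 1/5 · 0.0083333 = 0.0016667, 1/5 · 0.011905 = 0.002381; summing to 0.035952.
By Bayes' rule, P(bowl C | data) = (0.02) / (0.035952) = 0.55629.

0.556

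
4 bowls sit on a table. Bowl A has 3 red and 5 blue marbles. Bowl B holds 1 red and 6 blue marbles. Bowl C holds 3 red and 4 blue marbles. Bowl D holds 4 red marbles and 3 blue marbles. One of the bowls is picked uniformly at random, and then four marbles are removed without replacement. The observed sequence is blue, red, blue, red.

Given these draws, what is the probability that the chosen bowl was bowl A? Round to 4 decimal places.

0.2941

The likelihood of the observed sequence under each hypothesis: P(data | bowl A) = (5/8)(3/7)(4/6)(2/5) = 1/14; P(data | bowl B) = (6/7)(1/6)(5/5)(0/4) = 0; P(data | bowl C) = (4/7)(3/6)(3/5)(2/4) = 3/35; P(data | bowl D) = (3/7)(4/6)(2/5)(3/4) = 3/35.
Multiplying each by its prior: 1/4 · 1/14 = 1/56, 1/4 · 0 = 0, 1/4 · 3/35 = 3/140, 1/4 · 3/35 = 3/140; these sum to 17/280.
So P(bowl A | data) = (1/56) / (17/280) = 5/17.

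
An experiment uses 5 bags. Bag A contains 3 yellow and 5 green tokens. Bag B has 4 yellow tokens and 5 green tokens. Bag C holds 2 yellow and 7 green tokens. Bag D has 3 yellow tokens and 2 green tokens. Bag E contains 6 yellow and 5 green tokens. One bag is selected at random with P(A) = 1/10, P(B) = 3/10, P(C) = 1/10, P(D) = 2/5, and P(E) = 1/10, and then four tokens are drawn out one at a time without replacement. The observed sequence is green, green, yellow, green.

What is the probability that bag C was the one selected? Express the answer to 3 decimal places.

0.262

For each hypothesis, P(data | H) works out to: P(data | bag A) = (5/8)(4/7)(3/6)(3/5) = 0.10714; P(data | bag B) = (5/9)(4/8)(4/7)(3/6) = 0.079365; P(data | bag C) = (7/9)(6/8)(2/7)(5/6) = 0.13889; P(data | bag D) = (2/5)(1/4)(3/3)(0/2) = 0; P(data | bag E) = (5/11)(4/10)(6/9)(3/8) = 0.045455.
The prior-weighted likelihoods are 1/10 · 0.10714 = 0.010714, 3/10 · 0.079365 = 0.02381, 1/10 · 0.13889 = 0.013889, 2/5 · 0 = 0, 1/10 · 0.045455 = 0.0045455; these sum to 0.052958.
Therefore the posterior P(bag C | data) = (0.013889) / (0.052958) = 0.26226.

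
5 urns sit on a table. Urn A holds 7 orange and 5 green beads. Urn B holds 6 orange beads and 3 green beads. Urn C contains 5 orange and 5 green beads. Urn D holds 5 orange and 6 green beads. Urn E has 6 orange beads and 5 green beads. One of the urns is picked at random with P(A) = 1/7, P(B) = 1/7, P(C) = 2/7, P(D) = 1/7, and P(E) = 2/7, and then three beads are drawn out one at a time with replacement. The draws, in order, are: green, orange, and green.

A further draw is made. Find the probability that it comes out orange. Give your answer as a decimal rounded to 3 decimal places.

For each hypothesis, P(data | H) works out to: P(data | urn A) = (5/12)(7/12)(5/12) = 0.10127; P(data | urn B) = (3/9)(6/9)(3/9) = 0.074074; P(data | urn C) = (5/10)(5/10)(5/10) = 0.125; P(data | urn D) = (6/11)(5/11)(6/11) = 0.13524; P(data | urn E) = (5/11)(6/11)(5/11) = 0.1127.
Weighting by the prior gives 1/7 · 0.10127 = 0.014468, 1/7 · 0.074074 = 0.010582, 2/7 · 0.125 = 0.035714, 1/7 · 0.13524 = 0.01932, 2/7 · 0.1127 = 0.032199; these sum to 0.11228.
The posterior is then P(urn A | data) = 0.12885, P(urn B | data) = 0.094244, P(urn C | data) = 0.31807, P(urn D | data) = 0.17206, P(urn E | data) = 0.28677.
So P(orange next | data) = Σ P(orange next | H) P(H | data) = (7/12)(0.12885) + (2/3)(0.094244) + (1/2)(0.31807) + (5/11)(0.17206) + (6/11)(0.28677) = 0.53166.

0.532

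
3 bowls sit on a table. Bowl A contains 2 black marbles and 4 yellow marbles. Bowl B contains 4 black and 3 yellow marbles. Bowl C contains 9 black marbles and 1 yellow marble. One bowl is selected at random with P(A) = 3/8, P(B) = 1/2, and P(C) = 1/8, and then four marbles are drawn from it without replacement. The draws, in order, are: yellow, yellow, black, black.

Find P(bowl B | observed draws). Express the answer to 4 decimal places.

Under each hypothesis, the probability of the observed sequence is: P(data | bowl A) = (4/6)(3/5)(2/4)(1/3) = 1/15; P(data | bowl B) = (3/7)(2/6)(4/5)(3/4) = 3/35; P(data | bowl C) = (1/10)(0/9) = 0.
Multiplying each by its prior: 3/8 · 1/15 = 1/40, 1/2 · 3/35 = 3/70, 1/8 · 0 = 0; summing to 19/280.
By Bayes' rule, P(bowl B | data) = (3/70) / (19/280) = 12/19.

0.6316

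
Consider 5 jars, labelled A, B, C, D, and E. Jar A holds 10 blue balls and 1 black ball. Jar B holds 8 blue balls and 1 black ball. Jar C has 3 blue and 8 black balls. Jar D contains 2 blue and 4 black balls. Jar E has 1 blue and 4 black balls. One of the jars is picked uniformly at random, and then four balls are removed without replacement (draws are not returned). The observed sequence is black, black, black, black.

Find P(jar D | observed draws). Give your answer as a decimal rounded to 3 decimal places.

0.139

Under each hypothesis, the probability of the observed sequence is: P(data | jar A) = (1/11)(0/10) = 0; P(data | jar B) = (1/9)(0/8) = 0; P(data | jar C) = (8/11)(7/10)(6/9)(5/8) = 7/33; P(data | jar D) = (4/6)(3/5)(2/4)(1/3) = 1/15; P(data | jar E) = (4/5)(3/4)(2/3)(1/2) = 1/5.
Multiplying each by its prior: 1/5 · 0 = 0, 1/5 · 0 = 0, 1/5 · 7/33 = 7/165, 1/5 · 1/15 = 1/75, 1/5 · 1/5 = 1/25; these sum to 79/825.
Hence P(jar D | data) = (1/75) / (79/825) = 11/79.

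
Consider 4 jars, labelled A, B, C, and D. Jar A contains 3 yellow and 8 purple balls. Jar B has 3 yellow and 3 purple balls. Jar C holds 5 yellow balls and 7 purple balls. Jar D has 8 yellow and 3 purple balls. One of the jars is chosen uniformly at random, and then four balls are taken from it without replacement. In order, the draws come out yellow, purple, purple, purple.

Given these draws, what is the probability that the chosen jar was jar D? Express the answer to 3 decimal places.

Compute the likelihood of the observed sequence for each case: P(data | jar A) = (3/11)(8/10)(7/9)(6/8) = 0.12727; P(data | jar B) = (3/6)(3/5)(2/4)(1/3) = 0.05; P(data | jar C) = (5/12)(7/11)(6/10)(5/9) = 0.088384; P(data | jar D) = (8/11)(3/10)(2/9)(1/8) = 0.0060606.
The prior-weighted likelihoods are 1/4 · 0.12727 = 0.031818, 1/4 · 0.05 = 0.0125, 1/4 · 0.088384 = 0.022096, 1/4 · 0.0060606 = 0.0015152; these sum to 0.067929.
Therefore the posterior P(jar D | data) = (0.0015152) / (0.067929) = 0.022305.

0.022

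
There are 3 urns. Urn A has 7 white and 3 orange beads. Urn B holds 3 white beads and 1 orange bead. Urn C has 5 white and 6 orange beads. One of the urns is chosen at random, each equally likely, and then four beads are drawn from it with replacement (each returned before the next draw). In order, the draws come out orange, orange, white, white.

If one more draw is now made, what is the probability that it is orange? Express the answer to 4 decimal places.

The likelihood of the observed sequence under each hypothesis: P(data | urn A) = (3/10)(3/10)(7/10)(7/10) = 0.0441; P(data | urn B) = (1/4)(1/4)(3/4)(3/4) = 0.035156; P(data | urn C) = (6/11)(6/11)(5/11)(5/11) = 0.061471.
Multiplying each by its prior: 1/3 · 0.0441 = 0.0147, 1/3 · 0.035156 = 0.011719, 1/3 · 0.061471 = 0.02049; these sum to 0.046909.
The posterior is then P(urn A | data) = 0.31337, P(urn B | data) = 0.24982, P(urn C | data) = 0.43681.
The predictive probability is P(orange next | data) = (3/10)(0.31337) + (1/4)(0.24982) + (6/11)(0.43681) = 0.39473.

0.3947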